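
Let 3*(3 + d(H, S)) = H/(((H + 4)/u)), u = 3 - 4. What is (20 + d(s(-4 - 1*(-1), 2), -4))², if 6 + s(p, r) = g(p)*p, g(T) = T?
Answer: 13924/49 ≈ 284.16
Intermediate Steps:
u = -1
s(p, r) = -6 + p² (s(p, r) = -6 + p*p = -6 + p²)
d(H, S) = -3 + H/(3*(-4 - H)) (d(H, S) = -3 + (H/(((H + 4)/(-1))))/3 = -3 + (H/(((4 + H)*(-1))))/3 = -3 + (H/(-4 - H))/3 = -3 + H/(3*(-4 - H)))
(20 + d(s(-4 - 1*(-1), 2), -4))² = (20 + 2*(-18 - 5*(-6 + (-4 - 1*(-1))²))/(3*(4 + (-6 + (-4 - 1*(-1))²))))² = (20 + 2*(-18 - 5*(-6 + (-4 + 1)²))/(3*(4 + (-6 + (-4 + 1)²))))² = (20 + 2*(-18 - 5*(-6 + (-3)²))/(3*(4 + (-6 + (-3)²))))² = (20 + 2*(-18 - 5*(-6 + 9))/(3*(4 + (-6 + 9))))² = (20 + 2*(-18 - 5*3)/(3*(4 + 3)))² = (20 + (⅔)*(-18 - 15)/7)² = (20 + (⅔)*(⅐)*(-33))² = (20 - 22/7)² = (118/7)² = 13924/49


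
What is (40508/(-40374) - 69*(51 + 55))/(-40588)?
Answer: 36916993/204837489 ≈ 0.18023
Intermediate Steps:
(40508/(-40374) - 69*(51 + 55))/(-40588) = (40508*(-1/40374) - 69*106)*(-1/40588) = (-20254/20187 - 1*7314)*(-1/40588) = (-20254/20187 - 7314)*(-1/40588) = -147667972/20187*(-1/40588) = 36916993/204837489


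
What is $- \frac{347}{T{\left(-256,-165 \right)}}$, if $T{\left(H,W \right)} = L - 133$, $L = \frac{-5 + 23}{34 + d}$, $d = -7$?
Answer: $\frac{1041}{397} \approx 2.6222$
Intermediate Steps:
$L = \frac{2}{3}$ ($L = \frac{-5 + 23}{34 - 7} = \frac{18}{27} = 18 \cdot \frac{1}{27} = \frac{2}{3} \approx 0.66667$)
$T{\left(H,W \right)} = - \frac{397}{3}$ ($T{\left(H,W \right)} = \frac{2}{3} - 133 = - \frac{397}{3}$)
$- \frac{347}{T{\left(-256,-165 \right)}} = - \frac{347}{- \frac{397}{3}} = \left(-347\right) \left(- \frac{3}{397}\right) = \frac{1041}{397}$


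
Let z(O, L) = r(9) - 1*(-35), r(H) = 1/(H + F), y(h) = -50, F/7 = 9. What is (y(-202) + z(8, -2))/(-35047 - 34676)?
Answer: 1079/5020056 ≈ 0.00021494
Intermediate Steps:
F = 63 (F = 7*9 = 63)
r(H) = 1/(63 + H) (r(H) = 1/(H + 63) = 1/(63 + H))
z(O, L) = 2521/72 (z(O, L) = 1/(63 + 9) - 1*(-35) = 1/72 + 35 = 2521/72)
(y(-202) + z(8, -2))/(-35047 - 34676) = (-50 + 2521/72)/(-35047 - 34676) = -1079/72/(-69723) = -1079/72*(-1/69723) = 1079/5020056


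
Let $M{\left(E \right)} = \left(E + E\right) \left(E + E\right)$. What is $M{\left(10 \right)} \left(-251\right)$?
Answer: $-100400$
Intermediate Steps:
$M{\left(E \right)} = 4 E^{2}$ ($M{\left(E \right)} = 2 E 2 E = 4 E^{2}$)
$M{\left(10 \right)} \left(-251\right) = 4 \cdot 10^{2} \left(-251\right) = 4 \cdot 100 \left(-251\right) = 400 \left(-251\right) = -100400$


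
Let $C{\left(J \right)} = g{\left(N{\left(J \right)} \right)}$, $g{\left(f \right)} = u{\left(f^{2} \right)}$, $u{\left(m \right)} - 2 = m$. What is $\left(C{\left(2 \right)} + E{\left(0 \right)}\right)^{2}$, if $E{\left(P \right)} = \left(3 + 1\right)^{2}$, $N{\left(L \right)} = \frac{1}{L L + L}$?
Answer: $\frac{421201}{1296} \approx 325.0$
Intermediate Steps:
$u{\left(m \right)} = 2 + m$
$N{\left(L \right)} = \frac{1}{L + L^{2}}$ ($N{\left(L \right)} = \frac{1}{L^{2} + L} = \frac{1}{L + L^{2}}$)
$E{\left(P \right)} = 16$ ($E{\left(P \right)} = 4^{2} = 16$)
$g{\left(f \right)} = 2 + f^{2}$
$C{\left(J \right)} = 2 + \frac{1}{J^{2} \left(1 + J\right)^{2}}$ ($C{\left(J \right)} = 2 + \left(\frac{1}{J \left(1 + J\right)}\right)^{2} = 2 + \frac{1}{J^{2} \left(1 + J\right)^{2}}$)
$\left(C{\left(2 \right)} + E{\left(0 \right)}\right)^{2} = \left(\left(2 + \frac{1}{4 \left(1 + 2\right)^{2}}\right) + 16\right)^{2} = \left(\left(2 + \frac{1}{4 \cdot 9}\right) + 16\right)^{2} = \left(\left(2 + \frac{1}{4} \cdot \frac{1}{9}\right) + 16\right)^{2} = \left(\left(2 + \frac{1}{36}\right) + 16\right)^{2} = \left(\frac{73}{36} + 16\right)^{2} = \left(\frac{649}{36}\right)^{2} = \frac{421201}{1296}$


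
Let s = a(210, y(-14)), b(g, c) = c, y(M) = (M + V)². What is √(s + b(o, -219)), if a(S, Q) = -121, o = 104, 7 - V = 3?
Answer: 2*I*√85 ≈ 18.439*I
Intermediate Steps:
V = 4 (V = 7 - 1*3 = 7 - 3 = 4)
y(M) = (4 + M)² (y(M) = (M + 4)² = (4 + M)²)
s = -121
√(s + b(o, -219)) = √(-121 - 219) = √(-340) = 2*I*√85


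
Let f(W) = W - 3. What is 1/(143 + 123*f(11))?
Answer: 1/1127 ≈ 0.00088731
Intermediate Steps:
f(W) = -3 + W
1/(143 + 123*f(11)) = 1/(143 + 123*(-3 + 11)) = 1/(143 + 123*8) = 1/(143 + 984) = 1/1127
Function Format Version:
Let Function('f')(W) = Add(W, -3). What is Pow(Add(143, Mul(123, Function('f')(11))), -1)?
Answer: Rational(1, 1127) ≈ 0.00088731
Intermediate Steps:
Function('f')(W) = Add(-3, W)
Pow(Add(143, Mul(123, Function('f')(11))), -1) = Pow(Add(143, Mul(123, Add(-3, 11))), -1) = Pow(Add(143, Mul(123, 8)), -1) = Pow(Add(143, 984), -1) = Pow(1127, -1) = Rational(1, 1127)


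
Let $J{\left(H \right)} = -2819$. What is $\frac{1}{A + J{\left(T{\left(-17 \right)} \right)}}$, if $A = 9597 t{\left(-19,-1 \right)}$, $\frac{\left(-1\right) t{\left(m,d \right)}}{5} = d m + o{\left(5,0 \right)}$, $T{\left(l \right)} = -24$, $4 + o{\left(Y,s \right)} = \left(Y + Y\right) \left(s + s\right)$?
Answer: $- \frac{1}{722594} \approx -1.3839 \cdot 10^{-6}$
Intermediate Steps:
$o{\left(Y,s \right)} = -4 + 4 Y s$ ($o{\left(Y,s \right)} = -4 + \left(Y + Y\right) \left(s + s\right) = -4 + 2 Y 2 s = -4 + 4 Y s$)
$t{\left(m,d \right)} = 20 - 5 d m$ ($t{\left(m,d \right)} = - 5 \left(d m - \left(4 - 0\right)\right) = - 5 \left(d m + \left(-4 + 0\right)\right) = - 5 \left(d m - 4\right) = - 5 \left(-4 + d m\right) = 20 - 5 d m$)
$A = -719775$ ($A = 9597 \left(20 - \left(-5\right) \left(-19\right)\right) = 9597 \left(20 - 95\right) = 9597 \left(-75\right) = -719775$)
$\frac{1}{A + J{\left(T{\left(-17 \right)} \right)}} = \frac{1}{-719775 - 2819} = \frac{1}{-722594} = - \frac{1}{722594}$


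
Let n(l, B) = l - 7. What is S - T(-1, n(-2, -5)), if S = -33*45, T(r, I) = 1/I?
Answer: -13364/9 ≈ -1484.9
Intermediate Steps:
n(l, B) = -7 + l
S = -1485
S - T(-1, n(-2, -5)) = -1485 - 1/(-7 - 2) = -1485 - 1/(-9) = -1485 - 1*(-⅑) = -1485 + ⅑ = -13364/9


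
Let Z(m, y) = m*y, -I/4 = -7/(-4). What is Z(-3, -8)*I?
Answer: -168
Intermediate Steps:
I = -7 (I = -(-28)/(-4) = -(-28)*(-1)/4 = -4*7/4 = -7)
Z(-3, -8)*I = -3*(-8)*(-7) = 24*(-7) = -168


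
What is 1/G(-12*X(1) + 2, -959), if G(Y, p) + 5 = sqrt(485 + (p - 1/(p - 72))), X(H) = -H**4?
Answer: -5155/514468 - I*sqrt(503842483)/514468 ≈ -0.01002 - 0.04363*I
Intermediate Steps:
G(Y, p) = -5 + sqrt(485 + p - 1/(-72 + p)) (G(Y, p) = -5 + sqrt(485 + (p - 1/(p - 72))) = -5 + sqrt(485 + (p - 1/(-72 + p))) = -5 + sqrt(485 + p - 1/(-72 + p)))
1/G(-12*X(1) + 2, -959) = 1/(-5 + sqrt((-34921 + (-959)**2 + 413*(-959))/(-72 - 959))) = 1/(-5 + sqrt((-34921 + 919681 - 396067)/(-1031))) = 1/(-5 + sqrt(-1/1031*488693)) = 1/(-5 + sqrt(-488693/1031)) = 1/(-5 + I*sqrt(503842483)/1031)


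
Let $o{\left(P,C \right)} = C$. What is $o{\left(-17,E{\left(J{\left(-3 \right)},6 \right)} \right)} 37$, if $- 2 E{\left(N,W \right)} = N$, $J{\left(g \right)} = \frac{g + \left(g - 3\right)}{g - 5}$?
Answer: $- \frac{333}{16} \approx -20.813$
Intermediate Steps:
$J{\left(g \right)} = \frac{-3 + 2 g}{-5 + g}$ ($J{\left(g \right)} = \frac{g + \left(-3 + g\right)}{-5 + g} = \frac{-3 + 2 g}{-5 + g}$)
$E{\left(N,W \right)} = - \frac{N}{2}$
$o{\left(-17,E{\left(J{\left(-3 \right)},6 \right)} \right)} 37 = - \frac{\frac{1}{-5 - 3} \left(-3 + 2 \left(-3\right)\right)}{2} \cdot 37 = - \frac{\frac{1}{-8} \left(-3 - 6\right)}{2} \cdot 37 = - \frac{\left(- \frac{1}{8}\right) \left(-9\right)}{2} \cdot 37 = \left(- \frac{1}{2}\right) \frac{9}{8} \cdot 37 = \left(- \frac{9}{16}\right) 37 = - \frac{333}{16}$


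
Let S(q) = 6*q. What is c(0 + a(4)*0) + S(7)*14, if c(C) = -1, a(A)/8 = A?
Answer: 587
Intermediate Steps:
a(A) = 8*A
c(0 + a(4)*0) + S(7)*14 = -1 + (6*7)*14 = -1 + 42*14 = -1 + 588 = 587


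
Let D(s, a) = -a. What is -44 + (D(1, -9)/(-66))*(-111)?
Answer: -635/22 ≈ -28.864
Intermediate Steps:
-44 + (D(1, -9)/(-66))*(-111) = -44 + (-1*(-9)/(-66))*(-111) = -44 + (9*(-1/66))*(-111) = -44 - 3/22*(-111) = -44 + 333/22 = -635/22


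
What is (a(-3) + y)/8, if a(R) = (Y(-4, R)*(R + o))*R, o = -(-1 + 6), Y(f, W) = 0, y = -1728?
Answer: -216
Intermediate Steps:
o = -5 (o = -1*5 = -5)
a(R) = 0 (a(R) = (0*(R - 5))*R = (0*(-5 + R))*R = 0*R = 0)
(a(-3) + y)/8 = (0 - 1728)/8 = -1728*1/8 = -216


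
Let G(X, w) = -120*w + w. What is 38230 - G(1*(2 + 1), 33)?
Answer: 42157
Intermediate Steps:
G(X, w) = -119*w
38230 - G(1*(2 + 1), 33) = 38230 - (-119)*33 = 38230 - 1*(-3927) = 38230 + 3927 = 42157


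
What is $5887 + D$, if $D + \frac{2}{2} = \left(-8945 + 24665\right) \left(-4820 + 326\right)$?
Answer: $-70639794$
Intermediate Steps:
$D = -70645681$ ($D = -1 + \left(-8945 + 24665\right) \left(-4820 + 326\right) = -1 + 15720 \left(-4494\right) = -1 - 70645680 = -70645681$)
$5887 + D = 5887 - 70645681 = -70639794$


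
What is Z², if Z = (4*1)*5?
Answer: 400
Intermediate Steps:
Z = 20 (Z = 4*5 = 20)
Z² = 20² = 400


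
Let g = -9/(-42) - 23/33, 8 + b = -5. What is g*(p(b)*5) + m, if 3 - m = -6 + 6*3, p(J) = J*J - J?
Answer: -14792/33 ≈ -448.24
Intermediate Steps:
b = -13 (b = -8 - 5 = -13)
p(J) = J² - J
m = -9 (m = 3 - (-6 + 6*3) = 3 - (-6 + 18) = 3 - 1*12 = 3 - 12 = -9)
g = -223/462 (g = -9*(-1/42) - 23*1/33 = 3/14 - 23/33 = -223/462 ≈ -0.48268)
g*(p(b)*5) + m = -223*(-13*(-1 - 13))*5/462 - 9 = -223*(-13*(-14))*5/462 - 9 = -2899*5/33 - 9 = -223/462*910 - 9 = -14495/33 - 9 = -14792/33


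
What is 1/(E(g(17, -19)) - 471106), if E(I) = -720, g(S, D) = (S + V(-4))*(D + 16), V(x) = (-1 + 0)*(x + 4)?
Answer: -1/471826 ≈ -2.1194e-6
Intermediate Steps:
V(x) = -4 - x (V(x) = -(4 + x) = -4 - x)
g(S, D) = S*(16 + D) (g(S, D) = (S + (-4 - 1*(-4)))*(D + 16) = (S + (-4 + 4))*(16 + D) = (S + 0)*(16 + D) = S*(16 + D))
1/(E(g(17, -19)) - 471106) = 1/(-720 - 471106) = 1/(-471826) = -1/471826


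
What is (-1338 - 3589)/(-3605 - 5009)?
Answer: 4927/8614 ≈ 0.57198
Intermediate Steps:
(-1338 - 3589)/(-3605 - 5009) = -4927/(-8614) = -4927*(-1/8614) = 4927/8614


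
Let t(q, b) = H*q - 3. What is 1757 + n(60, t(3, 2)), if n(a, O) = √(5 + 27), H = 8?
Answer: 1757 + 4*√2 ≈ 1762.7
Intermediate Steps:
t(q, b) = -3 + 8*q (t(q, b) = 8*q - 3 = -3 + 8*q)
n(a, O) = 4*√2 (n(a, O) = √32 = 4*√2)
1757 + n(60, t(3, 2)) = 1757 + 4*√2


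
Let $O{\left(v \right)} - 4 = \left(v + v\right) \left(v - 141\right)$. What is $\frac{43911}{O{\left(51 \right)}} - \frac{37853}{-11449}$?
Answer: $- \frac{155397911}{105056024} \approx -1.4792$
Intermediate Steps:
$O{\left(v \right)} = 4 + 2 v \left(-141 + v\right)$ ($O{\left(v \right)} = 4 + \left(v + v\right) \left(v - 141\right) = 4 + 2 v \left(-141 + v\right)$)
$\frac{43911}{O{\left(51 \right)}} - \frac{37853}{-11449} = \frac{43911}{4 - 14382 + 2 \cdot 51^{2}} - \frac{37853}{-11449} = \frac{43911}{4 - 14382 + 2 \cdot 2601} - - \frac{37853}{11449} = \frac{43911}{4 - 14382 + 5202} + \frac{37853}{11449} = \frac{43911}{-9176} + \frac{37853}{11449} = 43911 \left(- \frac{1}{9176}\right) + \frac{37853}{11449} = - \frac{43911}{9176} + \frac{37853}{11449} = - \frac{155397911}{105056024}$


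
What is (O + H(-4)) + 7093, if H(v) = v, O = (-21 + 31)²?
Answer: 7189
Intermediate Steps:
O = 100 (O = 10² = 100)
(O + H(-4)) + 7093 = (100 - 4) + 7093 = 96 + 7093 = 7189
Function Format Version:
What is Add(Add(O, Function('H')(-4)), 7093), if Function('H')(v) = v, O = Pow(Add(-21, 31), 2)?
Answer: 7189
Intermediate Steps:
O = 100 (O = Pow(10, 2) = 100)
Add(Add(O, Function('H')(-4)), 7093) = Add(Add(100, -4), 7093) = Add(96, 7093) = 7189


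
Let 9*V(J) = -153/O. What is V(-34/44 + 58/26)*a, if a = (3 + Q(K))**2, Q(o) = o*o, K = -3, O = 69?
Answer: -816/23 ≈ -35.478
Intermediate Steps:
Q(o) = o**2
a = 144 (a = (3 + (-3)**2)**2 = (3 + 9)**2 = 12**2 = 144)
V(J) = -17/69 (V(J) = (-153/69)/9 = (-153*1/69)/9 = (1/9)*(-51/23) = -17/69)
V(-34/44 + 58/26)*a = -17/69*144 = -816/23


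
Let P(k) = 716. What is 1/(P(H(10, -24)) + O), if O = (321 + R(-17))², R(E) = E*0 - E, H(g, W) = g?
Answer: 1/114960 ≈ 8.6987e-6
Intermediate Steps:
R(E) = -E (R(E) = 0 - E = -E)
O = 114244 (O = (321 - 1*(-17))² = (321 + 17)² = 338² = 114244)
1/(P(H(10, -24)) + O) = 1/(716 + 114244) = 1/114960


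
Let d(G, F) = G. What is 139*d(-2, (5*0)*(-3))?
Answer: -278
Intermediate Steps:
139*d(-2, (5*0)*(-3)) = 139*(-2) = -278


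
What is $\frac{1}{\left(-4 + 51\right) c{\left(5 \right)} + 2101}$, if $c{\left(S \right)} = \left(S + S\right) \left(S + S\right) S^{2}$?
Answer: $\frac{1}{119601} \approx 8.3611 \cdot 10^{-6}$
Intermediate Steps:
$c{\left(S \right)} = 4 S^{4}$ ($c{\left(S \right)} = 2 S 2 S S^{2} = 4 S^{2} S^{2} = 4 S^{4}$)
$\frac{1}{\left(-4 + 51\right) c{\left(5 \right)} + 2101} = \frac{1}{\left(-4 + 51\right) 4 \cdot 5^{4} + 2101} = \frac{1}{47 \cdot 4 \cdot 625 + 2101} = \frac{1}{47 \cdot 2500 + 2101} = \frac{1}{117500 + 2101} = \frac{1}{119601}$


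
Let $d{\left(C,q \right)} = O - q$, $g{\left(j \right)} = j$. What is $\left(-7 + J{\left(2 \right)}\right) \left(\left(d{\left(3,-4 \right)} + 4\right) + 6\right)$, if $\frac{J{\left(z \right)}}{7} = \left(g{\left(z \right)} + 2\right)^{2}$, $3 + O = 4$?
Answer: $1575$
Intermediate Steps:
$O = 1$ ($O = -3 + 4 = 1$)
$d{\left(C,q \right)} = 1 - q$
$J{\left(z \right)} = 7 \left(2 + z\right)^{2}$ ($J{\left(z \right)} = 7 \left(z + 2\right)^{2} = 7 \left(2 + z\right)^{2}$)
$\left(-7 + J{\left(2 \right)}\right) \left(\left(d{\left(3,-4 \right)} + 4\right) + 6\right) = \left(-7 + 7 \left(2 + 2\right)^{2}\right) \left(\left(\left(1 - -4\right) + 4\right) + 6\right) = \left(-7 + 7 \cdot 4^{2}\right) \left(\left(\left(1 + 4\right) + 4\right) + 6\right) = \left(-7 + 7 \cdot 16\right) \left(\left(5 + 4\right) + 6\right) = \left(-7 + 112\right) \left(9 + 6\right) = 105 \cdot 15 = 1575$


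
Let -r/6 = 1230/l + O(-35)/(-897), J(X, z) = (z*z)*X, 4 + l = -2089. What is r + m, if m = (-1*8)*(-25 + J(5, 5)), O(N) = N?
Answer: -128270/161 ≈ -796.71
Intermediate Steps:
l = -2093 (l = -4 - 2089 = -2093)
J(X, z) = X*z**2 (J(X, z) = z**2*X = X*z**2)
m = -800 (m = (-1*8)*(-25 + 5*5**2) = -8*(-25 + 5*25) = -8*(-25 + 125) = -8*100 = -800)
r = 530/161 (r = -6*(1230/(-2093) - 35/(-897)) = -6*(1230*(-1/2093) - 35*(-1/897)) = -6*(-1230/2093 + 35/897) = -6*(-265/483) = 530/161 ≈ 3.2919)
r + m = 530/161 - 800 = -128270/161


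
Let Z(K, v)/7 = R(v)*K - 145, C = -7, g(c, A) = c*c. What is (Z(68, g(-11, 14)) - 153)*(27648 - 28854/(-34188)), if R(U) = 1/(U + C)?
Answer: -248835595957/7733 ≈ -3.2178e+7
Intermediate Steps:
g(c, A) = c²
R(U) = 1/(-7 + U) (R(U) = 1/(U - 7) = 1/(-7 + U))
Z(K, v) = -1015 + 7*K/(-7 + v) (Z(K, v) = 7*(K/(-7 + v) - 145) = 7*(-145 + K/(-7 + v)) = -1015 + 7*K/(-7 + v))
(Z(68, g(-11, 14)) - 153)*(27648 - 28854/(-34188)) = (7*(1015 + 68 - 145*(-11)²)/(-7 + (-11)²) - 153)*(27648 - 28854/(-34188)) = (7*(1015 + 68 - 145*121)/(-7 + 121) - 153)*(27648 - 28854*(-1/34188)) = (7*(1015 + 68 - 17545)/114 - 153)*(27648 + 687/814) = (7*(1/114)*(-16462) - 153)*(22506159/814) = (-57617/57 - 153)*(22506159/814) = -66338/57*22506159/814 = -248835595957/7733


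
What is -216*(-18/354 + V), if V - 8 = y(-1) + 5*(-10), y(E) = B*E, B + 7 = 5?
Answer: 510408/59 ≈ 8651.0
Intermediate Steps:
B = -2 (B = -7 + 5 = -2)
y(E) = -2*E
V = -40 (V = 8 + (-2*(-1) + 5*(-10)) = 8 + (2 - 50) = 8 - 48 = -40)
-216*(-18/354 + V) = -216*(-18/354 - 40) = -216*(-18*1/354 - 40) = -216*(-3/59 - 40) = -216*(-2363/59) = 510408/59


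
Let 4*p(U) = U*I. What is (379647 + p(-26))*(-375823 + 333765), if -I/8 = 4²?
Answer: -16002185782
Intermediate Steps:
I = -128 (I = -8*4² = -8*16 = -128)
p(U) = -32*U (p(U) = (U*(-128))/4 = (-128*U)/4 = -32*U)
(379647 + p(-26))*(-375823 + 333765) = (379647 - 32*(-26))*(-375823 + 333765) = (379647 + 832)*(-42058) = 380479*(-42058) = -16002185782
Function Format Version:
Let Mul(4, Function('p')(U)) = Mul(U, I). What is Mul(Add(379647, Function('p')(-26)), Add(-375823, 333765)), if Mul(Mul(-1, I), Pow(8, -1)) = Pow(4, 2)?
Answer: -16002185782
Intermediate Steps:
I = -128 (I = Mul(-8, Pow(4, 2)) = Mul(-8, 16) = -128)
Function('p')(U) = Mul(-32, U) (Function('p')(U) = Mul(Rational(1, 4), Mul(U, -128)) = Mul(Rational(1, 4), Mul(-128, U)) = Mul(-32, U))
Mul(Add(379647, Function('p')(-26)), Add(-375823, 333765)) = Mul(Add(379647, Mul(-32, -26)), Add(-375823, 333765)) = Mul(Add(379647, 832), -42058) = Mul(380479, -42058) = -16002185782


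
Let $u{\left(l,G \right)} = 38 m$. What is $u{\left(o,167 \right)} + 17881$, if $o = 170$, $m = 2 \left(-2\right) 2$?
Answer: $17577$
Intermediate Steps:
$m = -8$ ($m = \left(-4\right) 2 = -8$)
$u{\left(l,G \right)} = -304$ ($u{\left(l,G \right)} = 38 \left(-8\right) = -304$)
$u{\left(o,167 \right)} + 17881 = -304 + 17881 = 17577$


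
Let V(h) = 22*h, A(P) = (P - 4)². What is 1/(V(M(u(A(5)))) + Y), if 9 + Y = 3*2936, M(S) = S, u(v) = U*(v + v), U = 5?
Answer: 1/9019 ≈ 0.00011088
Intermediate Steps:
A(P) = (-4 + P)²
u(v) = 10*v (u(v) = 5*(v + v) = 5*(2*v) = 10*v)
Y = 8799 (Y = -9 + 3*2936 = -9 + 8808 = 8799)
1/(V(M(u(A(5)))) + Y) = 1/(22*(10*(-4 + 5)²) + 8799) = 1/(22*(10*1²) + 8799) = 1/(22*(10*1) + 8799) = 1/(22*10 + 8799) = 1/(220 + 8799) = 1/9019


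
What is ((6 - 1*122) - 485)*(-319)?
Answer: 191719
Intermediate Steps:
((6 - 1*122) - 485)*(-319) = ((6 - 122) - 485)*(-319) = (-116 - 485)*(-319) = -601*(-319) = 191719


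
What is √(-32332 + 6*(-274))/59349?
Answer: 2*I*√8494/59349 ≈ 0.0031058*I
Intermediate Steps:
√(-32332 + 6*(-274))/59349 = √(-32332 - 1644)*(1/59349) = √(-33976)*(1/59349) = (2*I*√8494)*(1/59349) = 2*I*√8494/59349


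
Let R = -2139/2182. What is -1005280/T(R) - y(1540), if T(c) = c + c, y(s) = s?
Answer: 1093466420/2139 ≈ 5.1120e+5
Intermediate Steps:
R = -2139/2182 (R = -2139*1/2182 = -2139/2182 ≈ -0.98029)
T(c) = 2*c
-1005280/T(R) - y(1540) = -1005280/(2*(-2139/2182)) - 1*1540 = -1005280/(-2139/1091) - 1540 = -1005280*(-1091/2139) - 1540 = 1096760480/2139 - 1540 = 1093466420/2139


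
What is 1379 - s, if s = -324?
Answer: 1703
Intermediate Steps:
1379 - s = 1379 - 1*(-324) = 1379 + 324 = 1703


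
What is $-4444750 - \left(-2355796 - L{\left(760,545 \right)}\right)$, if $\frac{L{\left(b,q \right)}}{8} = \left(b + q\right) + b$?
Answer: $-2072434$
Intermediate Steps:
$L{\left(b,q \right)} = 8 q + 16 b$ ($L{\left(b,q \right)} = 8 \left(\left(b + q\right) + b\right) = 8 \left(q + 2 b\right) = 8 q + 16 b$)
$-4444750 - \left(-2355796 - L{\left(760,545 \right)}\right) = -4444750 - \left(-2355796 - \left(8 \cdot 545 + 16 \cdot 760\right)\right) = -4444750 - \left(-2355796 - \left(4360 + 12160\right)\right) = -4444750 - \left(-2355796 - 16520\right) = -4444750 - -2372316 = -4444750 + 2372316 = -2072434$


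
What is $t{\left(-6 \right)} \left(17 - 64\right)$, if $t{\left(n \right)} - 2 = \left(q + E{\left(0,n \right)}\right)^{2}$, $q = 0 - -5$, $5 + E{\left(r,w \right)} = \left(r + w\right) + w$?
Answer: $-6862$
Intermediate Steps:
$E{\left(r,w \right)} = -5 + r + 2 w$ ($E{\left(r,w \right)} = -5 + \left(\left(r + w\right) + w\right) = -5 + \left(r + 2 w\right) = -5 + r + 2 w$)
$q = 5$ ($q = 0 + 5 = 5$)
$t{\left(n \right)} = 2 + 4 n^{2}$ ($t{\left(n \right)} = 2 + \left(5 + \left(-5 + 0 + 2 n\right)\right)^{2} = 2 + \left(5 + \left(-5 + 2 n\right)\right)^{2} = 2 + \left(2 n\right)^{2} = 2 + 4 n^{2}$)
$t{\left(-6 \right)} \left(17 - 64\right) = \left(2 + 4 \left(-6\right)^{2}\right) \left(17 - 64\right) = \left(2 + 4 \cdot 36\right) \left(-47\right) = \left(2 + 144\right) \left(-47\right) = 146 \left(-47\right) = -6862$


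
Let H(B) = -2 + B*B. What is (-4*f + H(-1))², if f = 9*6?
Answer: 47089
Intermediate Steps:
f = 54
H(B) = -2 + B²
(-4*f + H(-1))² = (-4*54 + (-2 + (-1)²))² = (-216 + (-2 + 1))² = (-216 - 1)² = (-217)² = 47089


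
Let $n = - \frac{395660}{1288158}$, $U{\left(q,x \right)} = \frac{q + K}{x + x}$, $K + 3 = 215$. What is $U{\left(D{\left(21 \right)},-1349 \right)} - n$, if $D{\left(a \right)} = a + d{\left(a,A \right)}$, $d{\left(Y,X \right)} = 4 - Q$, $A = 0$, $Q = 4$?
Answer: $\frac{5255821}{23804454} \approx 0.22079$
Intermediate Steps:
$K = 212$ ($K = -3 + 215 = 212$)
$d{\left(Y,X \right)} = 0$ ($d{\left(Y,X \right)} = 4 - 4 = 0$)
$D{\left(a \right)} = a$ ($D{\left(a \right)} = a + 0 = a$)
$U{\left(q,x \right)} = \frac{212 + q}{2 x}$ ($U{\left(q,x \right)} = \frac{q + 212}{x + x} = \frac{212 + q}{2 x}$)
$n = - \frac{2710}{8823}$ ($n = \left(-395660\right) \frac{1}{1288158} = - \frac{2710}{8823} \approx -0.30715$)
$U{\left(D{\left(21 \right)},-1349 \right)} - n = \frac{212 + 21}{2 \left(-1349\right)} - - \frac{2710}{8823} = \frac{1}{2} \left(- \frac{1}{1349}\right) 233 + \frac{2710}{8823} = - \frac{233}{2698} + \frac{2710}{8823} = \frac{5255821}{23804454}$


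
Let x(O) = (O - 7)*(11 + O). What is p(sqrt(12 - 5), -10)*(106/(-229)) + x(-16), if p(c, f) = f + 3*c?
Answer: 27395/229 - 318*sqrt(7)/229 ≈ 115.95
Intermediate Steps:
x(O) = (-7 + O)*(11 + O)
p(sqrt(12 - 5), -10)*(106/(-229)) + x(-16) = (-10 + 3*sqrt(12 - 5))*(106/(-229)) + (-77 + (-16)**2 + 4*(-16)) = (-10 + 3*sqrt(7))*(106*(-1/229)) + (-77 + 256 - 64) = (-10 + 3*sqrt(7))*(-106/229) + 115 = (1060/229 - 318*sqrt(7)/229) + 115 = 27395/229 - 318*sqrt(7)/229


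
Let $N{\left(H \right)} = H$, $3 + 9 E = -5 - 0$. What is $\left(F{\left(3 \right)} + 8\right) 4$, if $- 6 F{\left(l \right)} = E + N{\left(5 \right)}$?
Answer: $\frac{790}{27} \approx 29.259$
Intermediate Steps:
$E = - \frac{8}{9}$ ($E = - \frac{1}{3} + \frac{-5 - 0}{9} = - \frac{1}{3} + \frac{-5 + 0}{9} = - \frac{1}{3} + \frac{1}{9} \left(-5\right) = - \frac{1}{3} - \frac{5}{9} = - \frac{8}{9} \approx -0.88889$)
$F{\left(l \right)} = - \frac{37}{54}$ ($F{\left(l \right)} = - \frac{- \frac{8}{9} + 5}{6} = \left(- \frac{1}{6}\right) \frac{37}{9} = - \frac{37}{54}$)
$\left(F{\left(3 \right)} + 8\right) 4 = \left(- \frac{37}{54} + 8\right) 4 = \frac{395}{54} \cdot 4 = \frac{790}{27}$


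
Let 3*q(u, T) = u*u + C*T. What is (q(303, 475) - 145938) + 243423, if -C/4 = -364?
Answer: 1075864/3 ≈ 3.5862e+5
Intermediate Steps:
C = 1456 (C = -4*(-364) = 1456)
q(u, T) = u**2/3 + 1456*T/3 (q(u, T) = (u*u + 1456*T)/3 = (u**2 + 1456*T)/3 = u**2/3 + 1456*T/3)
(q(303, 475) - 145938) + 243423 = (((1/3)*303**2 + (1456/3)*475) - 145938) + 243423 = (((1/3)*91809 + 691600/3) - 145938) + 243423 = ((30603 + 691600/3) - 145938) + 243423 = (783409/3 - 145938) + 243423 = 345595/3 + 243423 = 1075864/3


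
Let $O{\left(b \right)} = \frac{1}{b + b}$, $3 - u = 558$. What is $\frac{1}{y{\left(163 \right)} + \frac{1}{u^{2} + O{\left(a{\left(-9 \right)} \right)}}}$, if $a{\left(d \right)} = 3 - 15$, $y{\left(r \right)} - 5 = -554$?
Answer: $- \frac{7392599}{4058536827} \approx -0.0018215$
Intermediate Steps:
$y{\left(r \right)} = -549$ ($y{\left(r \right)} = 5 - 554 = -549$)
$a{\left(d \right)} = -12$ ($a{\left(d \right)} = 3 - 15 = -12$)
$u = -555$ ($u = 3 - 558 = -555$)
$O{\left(b \right)} = \frac{1}{2 b}$
$\frac{1}{y{\left(163 \right)} + \frac{1}{u^{2} + O{\left(a{\left(-9 \right)} \right)}}} = \frac{1}{-549 + \frac{1}{\left(-555\right)^{2} + \frac{1}{2 \left(-12\right)}}} = \frac{1}{-549 + \frac{1}{308025 + \frac{1}{2} \left(- \frac{1}{12}\right)}} = \frac{1}{-549 + \frac{1}{308025 - \frac{1}{24}}} = \frac{1}{-549 + \frac{1}{\frac{7392599}{24}}} = \frac{1}{-549 + \frac{24}{7392599}} = \frac{1}{- \frac{4058536827}{7392599}} = - \frac{7392599}{4058536827}$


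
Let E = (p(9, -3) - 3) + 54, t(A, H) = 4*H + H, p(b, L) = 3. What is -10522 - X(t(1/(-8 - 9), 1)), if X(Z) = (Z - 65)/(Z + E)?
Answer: -620738/59 ≈ -10521.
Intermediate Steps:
t(A, H) = 5*H
E = 54 (E = (3 - 3) + 54 = 0 + 54 = 54)
X(Z) = (-65 + Z)/(54 + Z) (X(Z) = (Z - 65)/(Z + 54) = (-65 + Z)/(54 + Z))
-10522 - X(t(1/(-8 - 9), 1)) = -10522 - (-65 + 5*1)/(54 + 5*1) = -10522 - (-65 + 5)/(54 + 5) = -10522 - (-60)/59 = -10522 - 1*(-60/59) = -10522 + 60/59 = -620738/59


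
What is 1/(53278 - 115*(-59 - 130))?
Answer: 1/75013 ≈ 1.3331e-5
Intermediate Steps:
1/(53278 - 115*(-59 - 130)) = 1/(53278 - 115*(-189)) = 1/(53278 + 21735) = 1/75013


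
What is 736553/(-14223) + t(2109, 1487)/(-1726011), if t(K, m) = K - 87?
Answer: -141258593221/2727672717 ≈ -51.787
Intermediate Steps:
t(K, m) = -87 + K
736553/(-14223) + t(2109, 1487)/(-1726011) = 736553/(-14223) + (-87 + 2109)/(-1726011) = 736553*(-1/14223) + 2022*(-1/1726011) = -736553/14223 - 674/575337 = -141258593221/2727672717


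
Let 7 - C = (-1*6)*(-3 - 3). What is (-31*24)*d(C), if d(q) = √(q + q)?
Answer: -744*I*√58 ≈ -5666.1*I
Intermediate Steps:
C = -29 (C = 7 - (-1*6)*(-3 - 3) = 7 - (-6)*(-6) = 7 - 1*36 = 7 - 36 = -29)
d(q) = √2*√q (d(q) = √(2*q) = √2*√q)
(-31*24)*d(C) = (-31*24)*(√2*√(-29)) = -744*√2*I*√29 = -744*I*√58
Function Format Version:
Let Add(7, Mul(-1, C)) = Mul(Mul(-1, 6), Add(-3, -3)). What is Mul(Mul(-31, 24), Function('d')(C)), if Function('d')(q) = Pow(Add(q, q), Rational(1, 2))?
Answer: Mul(-744, I, Pow(58, Rational(1, 2))) ≈ Mul(-5666.1, I)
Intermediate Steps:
C = -29 (C = Add(7, Mul(-1, Mul(Mul(-1, 6), Add(-3, -3)))) = Add(7, Mul(-1, Mul(-6, -6))) = Add(7, Mul(-1, 36)) = Add(7, -36) = -29)
Function('d')(q) = Mul(Pow(2, Rational(1, 2)), Pow(q, Rational(1, 2))) (Function('d')(q) = Pow(Mul(2, q), Rational(1, 2)) = Mul(Pow(2, Rational(1, 2)), Pow(q, Rational(1, 2))))
Mul(Mul(-31, 24), Function('d')(C)) = Mul(Mul(-31, 24), Mul(Pow(2, Rational(1, 2)), Pow(-29, Rational(1, 2)))) = Mul(-744, Mul(Pow(2, Rational(1, 2)), Mul(I, Pow(29, Rational(1, 2))))) = Mul(-744, Mul(I, Pow(58, Rational(1, 2)))) = Mul(-744, I, Pow(58, Rational(1, 2)))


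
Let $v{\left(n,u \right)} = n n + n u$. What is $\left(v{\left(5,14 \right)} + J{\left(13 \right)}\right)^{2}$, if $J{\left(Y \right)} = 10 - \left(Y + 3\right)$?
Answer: $7921$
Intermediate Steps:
$J{\left(Y \right)} = 7 - Y$ ($J{\left(Y \right)} = 10 - \left(3 + Y\right) = 7 - Y$)
$v{\left(n,u \right)} = n^{2} + n u$
$\left(v{\left(5,14 \right)} + J{\left(13 \right)}\right)^{2} = \left(5 \left(5 + 14\right) + \left(7 - 13\right)\right)^{2} = \left(5 \cdot 19 + \left(7 - 13\right)\right)^{2} = \left(95 - 6\right)^{2} = 89^{2} = 7921$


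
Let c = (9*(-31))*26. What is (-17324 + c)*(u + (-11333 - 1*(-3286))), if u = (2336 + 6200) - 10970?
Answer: 257602018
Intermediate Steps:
u = -2434 (u = 8536 - 10970 = -2434)
c = -7254 (c = -279*26 = -7254)
(-17324 + c)*(u + (-11333 - 1*(-3286))) = (-17324 - 7254)*(-2434 + (-11333 - 1*(-3286))) = -24578*(-2434 + (-11333 + 3286)) = -24578*(-2434 - 8047) = -24578*(-10481) = 257602018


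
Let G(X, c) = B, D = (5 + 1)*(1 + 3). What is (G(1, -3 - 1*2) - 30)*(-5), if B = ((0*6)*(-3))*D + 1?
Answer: 145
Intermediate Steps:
D = 24 (D = 6*4 = 24)
B = 1 (B = ((0*6)*(-3))*24 + 1 = (0*(-3))*24 + 1 = 0*24 + 1 = 0 + 1 = 1)
G(X, c) = 1
(G(1, -3 - 1*2) - 30)*(-5) = (1 - 30)*(-5) = -29*(-5) = 145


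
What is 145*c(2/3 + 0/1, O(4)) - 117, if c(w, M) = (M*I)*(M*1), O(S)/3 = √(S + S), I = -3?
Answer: -31437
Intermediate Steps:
O(S) = 3*√2*√S (O(S) = 3*√(S + S) = 3*√(2*S) = 3*(√2*√S) = 3*√2*√S)
c(w, M) = -3*M² (c(w, M) = (M*(-3))*(M*1) = (-3*M)*M = -3*M²)
145*c(2/3 + 0/1, O(4)) - 117 = 145*(-3*(3*√2*√4)²) - 117 = 145*(-3*(3*√2*2)²) - 117 = 145*(-3*(6*√2)²) - 117 = 145*(-3*72) - 117 = 145*(-216) - 117 = -31320 - 117 = -31437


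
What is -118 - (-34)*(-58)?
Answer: -2090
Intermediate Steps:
-118 - (-34)*(-58) = -118 - 34*58 = -118 - 1972 = -2090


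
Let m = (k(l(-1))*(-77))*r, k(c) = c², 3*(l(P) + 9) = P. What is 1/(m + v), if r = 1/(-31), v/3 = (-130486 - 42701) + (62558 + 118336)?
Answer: 279/6511127 ≈ 4.2850e-5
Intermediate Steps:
l(P) = -9 + P/3
v = 23121 (v = 3*((-130486 - 42701) + (62558 + 118336)) = 3*(-173187 + 180894) = 3*7707 = 23121)
r = -1/31 ≈ -0.032258
m = 60368/279 (m = ((-9 + (⅓)*(-1))²*(-77))*(-1/31) = ((-9 - ⅓)²*(-77))*(-1/31) = ((-28/3)²*(-77))*(-1/31) = ((784/9)*(-77))*(-1/31) = -60368/9*(-1/31) = 60368/279 ≈ 216.37)
1/(m + v) = 1/(60368/279 + 23121) = 1/(6511127/279) = 279/6511127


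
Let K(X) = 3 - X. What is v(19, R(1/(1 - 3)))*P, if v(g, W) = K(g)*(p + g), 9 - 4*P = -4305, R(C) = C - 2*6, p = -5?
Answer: -241584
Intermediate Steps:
R(C) = -12 + C (R(C) = C - 12 = -12 + C)
P = 2157/2 (P = 9/4 - ¼*(-4305) = 9/4 + 4305/4 = 2157/2 ≈ 1078.5)
v(g, W) = (-5 + g)*(3 - g) (v(g, W) = (3 - g)*(-5 + g) = (-5 + g)*(3 - g))
v(19, R(1/(1 - 3)))*P = -(-5 + 19)*(-3 + 19)*(2157/2) = -1*14*16*(2157/2) = -224*2157/2 = -241584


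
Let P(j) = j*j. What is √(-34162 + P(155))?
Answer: I*√10137 ≈ 100.68*I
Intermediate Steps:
P(j) = j²
√(-34162 + P(155)) = √(-34162 + 155²) = √(-34162 + 24025) = √(-10137) = I*√10137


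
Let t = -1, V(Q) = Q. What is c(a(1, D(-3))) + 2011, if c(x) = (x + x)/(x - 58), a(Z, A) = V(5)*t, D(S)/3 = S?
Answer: 126703/63 ≈ 2011.2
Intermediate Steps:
D(S) = 3*S
a(Z, A) = -5 (a(Z, A) = 5*(-1) = -5)
c(x) = 2*x/(-58 + x) (c(x) = (2*x)/(-58 + x) = 2*x/(-58 + x))
c(a(1, D(-3))) + 2011 = 2*(-5)/(-58 - 5) + 2011 = 2*(-5)/(-63) + 2011 = 2*(-5)*(-1/63) + 2011 = 10/63 + 2011 = 126703/63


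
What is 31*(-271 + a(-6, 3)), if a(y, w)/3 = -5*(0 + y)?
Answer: -5611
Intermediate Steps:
a(y, w) = -15*y (a(y, w) = 3*(-5*(0 + y)) = 3*(-5*y) = -15*y)
31*(-271 + a(-6, 3)) = 31*(-271 - 15*(-6)) = 31*(-271 + 90) = 31*(-181) = -5611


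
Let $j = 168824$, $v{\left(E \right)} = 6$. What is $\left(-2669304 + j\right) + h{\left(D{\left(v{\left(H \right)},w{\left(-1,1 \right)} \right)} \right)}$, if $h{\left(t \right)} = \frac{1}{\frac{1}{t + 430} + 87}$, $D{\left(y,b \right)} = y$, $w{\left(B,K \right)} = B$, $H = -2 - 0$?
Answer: $- \frac{94850707404}{37933} \approx -2.5005 \cdot 10^{6}$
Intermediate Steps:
$H = -2$ ($H = -2 + 0 = -2$)
$h{\left(t \right)} = \frac{1}{87 + \frac{1}{430 + t}}$ ($h{\left(t \right)} = \frac{1}{\frac{1}{430 + t} + 87} = \frac{1}{87 + \frac{1}{430 + t}}$)
$\left(-2669304 + j\right) + h{\left(D{\left(v{\left(H \right)},w{\left(-1,1 \right)} \right)} \right)} = \left(-2669304 + 168824\right) + \frac{430 + 6}{37411 + 87 \cdot 6} = -2500480 + \frac{1}{37411 + 522} \cdot 436 = -2500480 + \frac{1}{37933} \cdot 436 = -2500480 + \frac{436}{37933} = - \frac{94850707404}{37933}$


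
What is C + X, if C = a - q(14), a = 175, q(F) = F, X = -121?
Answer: 40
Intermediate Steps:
C = 161 (C = 175 - 1*14 = 175 - 14 = 161)
C + X = 161 - 121 = 40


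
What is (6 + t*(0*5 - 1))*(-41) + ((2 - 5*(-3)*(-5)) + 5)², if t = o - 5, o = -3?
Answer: 4050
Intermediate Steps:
t = -8 (t = -3 - 5 = -8)
(6 + t*(0*5 - 1))*(-41) + ((2 - 5*(-3)*(-5)) + 5)² = (6 - 8*(0*5 - 1))*(-41) + ((2 - 5*(-3)*(-5)) + 5)² = (6 - 8*(0 - 1))*(-41) + ((2 - (-15)*(-5)) + 5)² = (6 - 8*(-1))*(-41) + ((2 - 1*75) + 5)² = (6 + 8)*(-41) + ((2 - 75) + 5)² = 14*(-41) + (-73 + 5)² = -574 + (-68)² = -574 + 4624 = 4050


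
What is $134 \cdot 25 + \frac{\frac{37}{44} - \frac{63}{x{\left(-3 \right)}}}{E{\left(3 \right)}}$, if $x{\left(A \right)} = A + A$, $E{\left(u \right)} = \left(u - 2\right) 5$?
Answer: $\frac{737499}{220} \approx 3352.3$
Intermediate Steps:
$E{\left(u \right)} = -10 + 5 u$ ($E{\left(u \right)} = \left(-2 + u\right) 5 = -10 + 5 u$)
$x{\left(A \right)} = 2 A$
$134 \cdot 25 + \frac{\frac{37}{44} - \frac{63}{x{\left(-3 \right)}}}{E{\left(3 \right)}} = 134 \cdot 25 + \frac{\frac{37}{44} - \frac{63}{2 \left(-3\right)}}{-10 + 5 \cdot 3} = 3350 + \frac{37 \cdot \frac{1}{44} - \frac{63}{-6}}{-10 + 15} = 3350 + \frac{\frac{37}{44} - - \frac{21}{2}}{5} = 3350 + \left(\frac{37}{44} + \frac{21}{2}\right) \frac{1}{5} = 3350 + \frac{499}{44} \cdot \frac{1}{5} = 3350 + \frac{499}{220} = \frac{737499}{220}$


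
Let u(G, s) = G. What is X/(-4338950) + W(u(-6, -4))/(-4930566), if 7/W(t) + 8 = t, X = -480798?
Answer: 2370608441143/21393479345700 ≈ 0.11081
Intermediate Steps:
W(t) = 7/(-8 + t)
X/(-4338950) + W(u(-6, -4))/(-4930566) = -480798/(-4338950) + (7/(-8 - 6))/(-4930566) = -480798*(-1/4338950) + (7/(-14))*(-1/4930566) = 240399/2169475 + (7*(-1/14))*(-1/4930566) = 240399/2169475 - 1/2*(-1/4930566) = 240399/2169475 + 1/9861132 = 2370608441143/21393479345700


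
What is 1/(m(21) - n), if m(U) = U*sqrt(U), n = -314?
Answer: 314/89335 - 21*sqrt(21)/89335 ≈ 0.0024376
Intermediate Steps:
m(U) = U**(3/2)
1/(m(21) - n) = 1/(21**(3/2) - 1*(-314)) = 1/(21*sqrt(21) + 314) = 1/(314 + 21*sqrt(21))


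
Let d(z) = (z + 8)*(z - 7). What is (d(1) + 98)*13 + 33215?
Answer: 33787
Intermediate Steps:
d(z) = (-7 + z)*(8 + z) (d(z) = (8 + z)*(-7 + z) = (-7 + z)*(8 + z))
(d(1) + 98)*13 + 33215 = ((-56 + 1 + 1**2) + 98)*13 + 33215 = ((-56 + 1 + 1) + 98)*13 + 33215 = (-54 + 98)*13 + 33215 = 44*13 + 33215 = 572 + 33215 = 33787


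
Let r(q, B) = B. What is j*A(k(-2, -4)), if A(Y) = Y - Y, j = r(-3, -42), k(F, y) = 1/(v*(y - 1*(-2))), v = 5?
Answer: 0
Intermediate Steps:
k(F, y) = 1/(10 + 5*y) (k(F, y) = 1/(5*(y - 1*(-2))) = 1/(5*(y + 2)) = 1/(5*(2 + y)) = 1/(10 + 5*y))
j = -42
A(Y) = 0
j*A(k(-2, -4)) = -42*0 = 0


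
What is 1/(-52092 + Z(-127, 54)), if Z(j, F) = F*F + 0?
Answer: -1/49176 ≈ -2.0335e-5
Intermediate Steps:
Z(j, F) = F**2 (Z(j, F) = F**2 + 0 = F**2)
1/(-52092 + Z(-127, 54)) = 1/(-52092 + 54**2) = 1/(-52092 + 2916) = 1/(-49176) = -1/49176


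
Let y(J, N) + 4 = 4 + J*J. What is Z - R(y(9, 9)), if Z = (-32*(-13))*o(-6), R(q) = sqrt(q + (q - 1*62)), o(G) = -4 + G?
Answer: -4170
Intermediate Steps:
y(J, N) = J**2 (y(J, N) = -4 + (4 + J*J) = -4 + (4 + J**2) = J**2)
R(q) = sqrt(-62 + 2*q) (R(q) = sqrt(q + (q - 62)) = sqrt(q + (-62 + q)) = sqrt(-62 + 2*q))
Z = -4160 (Z = (-32*(-13))*(-4 - 6) = 416*(-10) = -4160)
Z - R(y(9, 9)) = -4160 - sqrt(-62 + 2*9**2) = -4160 - sqrt(-62 + 2*81) = -4160 - sqrt(-62 + 162) = -4160 - sqrt(100) = -4160 - 1*10 = -4160 - 10 = -4170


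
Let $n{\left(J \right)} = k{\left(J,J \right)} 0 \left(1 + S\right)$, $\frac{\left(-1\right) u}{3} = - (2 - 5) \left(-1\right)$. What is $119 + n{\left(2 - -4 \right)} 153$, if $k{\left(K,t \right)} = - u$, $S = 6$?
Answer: $119$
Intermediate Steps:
$u = 9$ ($u = - 3 - (2 - 5) \left(-1\right) = - 3 \left(-1\right) \left(-3\right) \left(-1\right) = - 3 \cdot 3 \left(-1\right) = \left(-3\right) \left(-3\right) = 9$)
$k{\left(K,t \right)} = -9$ ($k{\left(K,t \right)} = \left(-1\right) 9 = -9$)
$n{\left(J \right)} = 0$ ($n{\left(J \right)} = - 9 \cdot 0 \left(1 + 6\right) = - 9 \cdot 0 \cdot 7 = \left(-9\right) 0 = 0$)
$119 + n{\left(2 - -4 \right)} 153 = 119 + 0 \cdot 153 = 119 + 0 = 119$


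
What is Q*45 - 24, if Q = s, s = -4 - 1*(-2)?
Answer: -114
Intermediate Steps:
s = -2 (s = -4 + 2 = -2)
Q = -2
Q*45 - 24 = -2*45 - 24 = -90 - 24 = -114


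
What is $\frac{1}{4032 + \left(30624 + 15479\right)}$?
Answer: $\frac{1}{50135} \approx 1.9946 \cdot 10^{-5}$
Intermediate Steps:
$\frac{1}{4032 + \left(30624 + 15479\right)} = \frac{1}{4032 + 46103} = \frac{1}{50135}$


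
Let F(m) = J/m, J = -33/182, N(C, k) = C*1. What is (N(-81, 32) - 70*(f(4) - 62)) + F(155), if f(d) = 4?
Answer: 112247557/28210 ≈ 3979.0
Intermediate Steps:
N(C, k) = C
J = -33/182 (J = -33*1/182 = -33/182 ≈ -0.18132)
F(m) = -33/(182*m)
(N(-81, 32) - 70*(f(4) - 62)) + F(155) = (-81 - 70*(4 - 62)) - 33/182/155 = (-81 - 70*(-58)) - 33/182*1/155 = (-81 + 4060) - 33/28210 = 3979 - 33/28210 = 112247557/28210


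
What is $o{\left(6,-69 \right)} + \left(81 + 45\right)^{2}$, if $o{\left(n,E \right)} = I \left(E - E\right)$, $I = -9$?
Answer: $15876$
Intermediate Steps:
$o{\left(n,E \right)} = 0$ ($o{\left(n,E \right)} = - 9 \left(E - E\right) = \left(-9\right) 0 = 0$)
$o{\left(6,-69 \right)} + \left(81 + 45\right)^{2} = 0 + \left(81 + 45\right)^{2} = 0 + 126^{2} = 0 + 15876 = 15876$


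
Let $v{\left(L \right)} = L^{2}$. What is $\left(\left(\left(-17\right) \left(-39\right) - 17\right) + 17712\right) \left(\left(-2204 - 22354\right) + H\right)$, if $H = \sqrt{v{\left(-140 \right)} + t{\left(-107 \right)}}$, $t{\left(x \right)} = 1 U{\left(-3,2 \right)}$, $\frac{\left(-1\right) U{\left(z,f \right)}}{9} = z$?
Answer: $-450835764 + 18358 \sqrt{19627} \approx -4.4826 \cdot 10^{8}$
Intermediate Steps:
$U{\left(z,f \right)} = - 9 z$
$t{\left(x \right)} = 27$ ($t{\left(x \right)} = 1 \left(\left(-9\right) \left(-3\right)\right) = 1 \cdot 27 = 27$)
$H = \sqrt{19627}$ ($H = \sqrt{\left(-140\right)^{2} + 27} = \sqrt{19600 + 27} = \sqrt{19627} \approx 140.1$)
$\left(\left(\left(-17\right) \left(-39\right) - 17\right) + 17712\right) \left(\left(-2204 - 22354\right) + H\right) = \left(\left(\left(-17\right) \left(-39\right) - 17\right) + 17712\right) \left(\left(-2204 - 22354\right) + \sqrt{19627}\right) = \left(\left(663 - 17\right) + 17712\right) \left(-24558 + \sqrt{19627}\right) = \left(646 + 17712\right) \left(-24558 + \sqrt{19627}\right) = 18358 \left(-24558 + \sqrt{19627}\right) = -450835764 + 18358 \sqrt{19627}$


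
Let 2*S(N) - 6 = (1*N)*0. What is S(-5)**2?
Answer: 9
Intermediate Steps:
S(N) = 3 (S(N) = 3 + ((1*N)*0)/2 = 3 + (N*0)/2 = 3 + (1/2)*0 = 3 + 0 = 3)
S(-5)**2 = 3**2 = 9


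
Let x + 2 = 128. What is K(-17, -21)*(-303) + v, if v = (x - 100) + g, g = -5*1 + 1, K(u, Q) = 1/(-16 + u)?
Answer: 343/11 ≈ 31.182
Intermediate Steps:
x = 126 (x = -2 + 128 = 126)
g = -4 (g = -5 + 1 = -4)
v = 22 (v = (126 - 100) - 4 = 26 - 4 = 22)
K(-17, -21)*(-303) + v = -303/(-16 - 17) + 22 = -303/(-33) + 22 = -1/33*(-303) + 22 = 101/11 + 22 = 343/11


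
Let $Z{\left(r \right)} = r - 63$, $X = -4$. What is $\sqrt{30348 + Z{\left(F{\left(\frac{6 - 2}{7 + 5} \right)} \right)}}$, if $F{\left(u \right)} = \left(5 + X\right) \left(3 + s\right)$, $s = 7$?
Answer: $\sqrt{30295} \approx 174.05$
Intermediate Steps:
$F{\left(u \right)} = 10$ ($F{\left(u \right)} = \left(5 - 4\right) \left(3 + 7\right) = 1 \cdot 10 = 10$)
$Z{\left(r \right)} = -63 + r$
$\sqrt{30348 + Z{\left(F{\left(\frac{6 - 2}{7 + 5} \right)} \right)}} = \sqrt{30348 + \left(-63 + 10\right)} = \sqrt{30348 - 53} = \sqrt{30295}$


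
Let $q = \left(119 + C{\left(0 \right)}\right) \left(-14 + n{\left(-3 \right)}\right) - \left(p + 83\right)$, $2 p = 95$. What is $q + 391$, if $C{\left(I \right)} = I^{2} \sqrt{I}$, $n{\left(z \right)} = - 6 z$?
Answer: $\frac{1473}{2} \approx 736.5$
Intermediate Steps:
$p = \frac{95}{2}$ ($p = \frac{1}{2} \cdot 95 = \frac{95}{2} \approx 47.5$)
$C{\left(I \right)} = I^{\frac{5}{2}}$
$q = \frac{691}{2}$ ($q = \left(119 + 0^{\frac{5}{2}}\right) \left(-14 - -18\right) - \left(\frac{95}{2} + 83\right) = \left(119 + 0\right) \left(-14 + 18\right) - \frac{261}{2} = 119 \cdot 4 - \frac{261}{2} = 476 - \frac{261}{2} = \frac{691}{2} \approx 345.5$)
$q + 391 = \frac{691}{2} + 391 = \frac{1473}{2}$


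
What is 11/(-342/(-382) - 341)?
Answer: -2101/64960 ≈ -0.032343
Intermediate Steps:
11/(-342/(-382) - 341) = 11/(-342*(-1/382) - 341) = 11/(171/191 - 341) = 11/(-64960/191) = 11*(-191/64960) = -2101/64960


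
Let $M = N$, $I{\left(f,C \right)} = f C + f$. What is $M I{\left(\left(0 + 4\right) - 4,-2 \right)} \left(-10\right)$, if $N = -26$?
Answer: $0$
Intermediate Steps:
$I{\left(f,C \right)} = f + C f$ ($I{\left(f,C \right)} = C f + f = f + C f$)
$M = -26$
$M I{\left(\left(0 + 4\right) - 4,-2 \right)} \left(-10\right) = - 26 \left(\left(0 + 4\right) - 4\right) \left(1 - 2\right) \left(-10\right) = - 26 \left(4 - 4\right) \left(-1\right) \left(-10\right) = - 26 \cdot 0 \left(-1\right) \left(-10\right) = \left(-26\right) 0 \left(-10\right) = 0 \left(-10\right) = 0$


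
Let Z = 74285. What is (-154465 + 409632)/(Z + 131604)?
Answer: 255167/205889 ≈ 1.2393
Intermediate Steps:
(-154465 + 409632)/(Z + 131604) = (-154465 + 409632)/(74285 + 131604) = 255167/205889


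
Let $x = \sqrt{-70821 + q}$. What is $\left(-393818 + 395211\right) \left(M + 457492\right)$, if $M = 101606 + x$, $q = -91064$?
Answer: $778823514 + 1393 i \sqrt{161885} \approx 7.7882 \cdot 10^{8} + 5.6047 \cdot 10^{5} i$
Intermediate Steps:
$x = i \sqrt{161885}$ ($x = \sqrt{-70821 - 91064} = \sqrt{-161885} = i \sqrt{161885} \approx 402.35 i$)
$M = 101606 + i \sqrt{161885} \approx 1.0161 \cdot 10^{5} + 402.35 i$
$\left(-393818 + 395211\right) \left(M + 457492\right) = \left(-393818 + 395211\right) \left(\left(101606 + i \sqrt{161885}\right) + 457492\right) = 1393 \left(559098 + i \sqrt{161885}\right) = 778823514 + 1393 i \sqrt{161885}$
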